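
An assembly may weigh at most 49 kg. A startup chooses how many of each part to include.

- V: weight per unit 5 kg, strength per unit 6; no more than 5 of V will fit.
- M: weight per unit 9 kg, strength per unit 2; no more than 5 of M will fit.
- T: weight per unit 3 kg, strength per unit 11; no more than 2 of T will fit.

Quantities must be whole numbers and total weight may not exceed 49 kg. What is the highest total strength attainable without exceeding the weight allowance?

This is a bounded integer knapsack.
T has the best ratio (11/3); taking only T gives at most 2×11 = 22 (stopped by the supply cap of 2).
Mixing does better — 5×V, 2×M, and 2×T: weight 49 ≤ 49, strength 5·6 + 2·2 + 2·11 = 56.

56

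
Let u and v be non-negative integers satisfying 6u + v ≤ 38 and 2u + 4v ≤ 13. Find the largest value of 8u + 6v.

The continuous relaxation peaks at (6.32, 0.0909) with value 51.09; rounding to a feasible lattice point costs some objective.
(u,v)=(6,0): 6·6+1·0=36≤38, 2·6+4·0=12≤13, objective 48.
(u,v)=(5,0): 6·5+1·0=30≤38, 2·5+4·0=10≤13, objective 40.
The best lattice point is (6,0), giving 48.

48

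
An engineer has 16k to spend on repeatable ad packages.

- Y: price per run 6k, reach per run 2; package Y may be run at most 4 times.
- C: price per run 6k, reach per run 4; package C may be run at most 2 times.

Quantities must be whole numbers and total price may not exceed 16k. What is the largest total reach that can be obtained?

C has the best ratio (4/6); taking only C gives at most 2×4 = 8 (stopped by the price limit).
Optimal: 2×C: price 12 ≤ 16, reach 2·4 = 8.

8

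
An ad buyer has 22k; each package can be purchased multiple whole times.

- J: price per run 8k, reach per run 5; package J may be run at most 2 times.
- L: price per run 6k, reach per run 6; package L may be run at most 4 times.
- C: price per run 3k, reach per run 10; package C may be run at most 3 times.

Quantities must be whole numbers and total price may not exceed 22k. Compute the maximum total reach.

C has the best ratio (10/3); taking only C gives at most 3×10 = 30 (stopped by the supply cap of 3).
Mixing does better — 2×L and 3×C: price 21 ≤ 22, reach 2·6 + 3·10 = 42.

42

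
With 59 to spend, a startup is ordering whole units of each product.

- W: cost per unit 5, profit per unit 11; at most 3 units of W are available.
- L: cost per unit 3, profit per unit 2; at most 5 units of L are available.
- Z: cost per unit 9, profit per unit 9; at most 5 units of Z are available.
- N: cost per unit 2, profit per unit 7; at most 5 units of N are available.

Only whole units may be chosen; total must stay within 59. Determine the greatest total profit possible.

3×W, 2×L, 3×Z, and 5×N: cost 58 ≤ 59, profit 3·11 + 2·2 + 3·9 + 5·7 = 99.
3×W, 4×Z, and 4×N: cost 59 ≤ 59, profit 3·11 + 4·9 + 4·7 = 97.
Best is 99.

99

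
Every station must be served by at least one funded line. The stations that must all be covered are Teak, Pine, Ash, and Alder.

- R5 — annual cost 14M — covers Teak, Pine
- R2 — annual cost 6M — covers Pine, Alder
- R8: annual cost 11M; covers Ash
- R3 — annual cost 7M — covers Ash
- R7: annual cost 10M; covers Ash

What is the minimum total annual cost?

27

This is a weighted set-cover instance.
Choose R5, R2, and R3: together they cover Teak, Pine, Ash, Alder — every station.
Total annual cost: 14 + 6 + 7 = 27.
No cover costs less than 27.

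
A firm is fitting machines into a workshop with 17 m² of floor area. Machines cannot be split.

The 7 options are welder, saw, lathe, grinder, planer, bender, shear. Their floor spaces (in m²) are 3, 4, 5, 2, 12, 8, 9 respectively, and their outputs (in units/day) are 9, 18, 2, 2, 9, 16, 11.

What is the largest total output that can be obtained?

This is a 0-1 knapsack instance.
Take welder, saw, grinder, and bender: floor space 3 + 4 + 2 + 8 = 17 ≤ 17, output 9 + 18 + 2 + 16 = 45.
No other feasible combination does better.

45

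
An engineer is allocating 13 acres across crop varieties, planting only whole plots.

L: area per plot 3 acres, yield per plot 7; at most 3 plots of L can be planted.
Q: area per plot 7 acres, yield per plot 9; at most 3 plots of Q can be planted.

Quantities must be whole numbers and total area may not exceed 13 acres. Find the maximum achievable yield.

This is a bounded integer knapsack.
Take 2×L and 1×Q: area 13 ≤ 13, yield 2·7 + 1·9 = 23.
No other integer combination yields more.

23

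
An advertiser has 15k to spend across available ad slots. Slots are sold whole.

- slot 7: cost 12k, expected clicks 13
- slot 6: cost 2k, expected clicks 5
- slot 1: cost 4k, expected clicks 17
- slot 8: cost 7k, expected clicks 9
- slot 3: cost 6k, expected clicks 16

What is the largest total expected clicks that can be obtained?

38

Take slot 6, slot 1, and slot 3: cost 2 + 4 + 6 = 12 ≤ 15, expected clicks 5 + 17 + 16 = 38.
No other feasible combination does better.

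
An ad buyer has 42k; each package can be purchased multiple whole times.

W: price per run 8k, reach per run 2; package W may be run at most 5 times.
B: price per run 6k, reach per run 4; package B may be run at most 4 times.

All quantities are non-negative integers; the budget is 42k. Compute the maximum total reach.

20

1×W and 4×B: price 32 ≤ 42, reach 1·2 + 4·4 = 18.
2×W and 4×B: price 40 ≤ 42, reach 2·2 + 4·4 = 20.
Best is 20.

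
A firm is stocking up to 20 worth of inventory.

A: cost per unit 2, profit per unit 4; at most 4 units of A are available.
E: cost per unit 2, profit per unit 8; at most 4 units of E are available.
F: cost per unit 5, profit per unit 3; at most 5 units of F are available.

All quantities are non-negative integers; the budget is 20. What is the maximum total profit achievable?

48

Take 4×A and 4×E: cost 16 ≤ 20, profit 4·4 + 4·8 = 48.
E has the best ratio (8/2) and is taken to its limit of 4; remaining capacity is filled optimally with the others.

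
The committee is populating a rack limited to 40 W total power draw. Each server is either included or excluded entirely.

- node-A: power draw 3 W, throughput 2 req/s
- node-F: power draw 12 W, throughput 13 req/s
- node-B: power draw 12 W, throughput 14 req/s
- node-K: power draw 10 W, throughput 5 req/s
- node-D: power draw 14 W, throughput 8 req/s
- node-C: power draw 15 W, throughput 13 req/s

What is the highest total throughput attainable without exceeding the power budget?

40

Take node-F, node-B, and node-C: power draw 12 + 12 + 15 = 39 ≤ 40, throughput 13 + 14 + 13 = 40.
No other feasible combination does better.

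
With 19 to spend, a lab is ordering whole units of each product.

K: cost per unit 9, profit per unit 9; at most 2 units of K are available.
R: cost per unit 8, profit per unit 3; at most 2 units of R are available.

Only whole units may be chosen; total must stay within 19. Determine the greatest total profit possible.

18

K has the best ratio (9/9); taking only K gives at most 2×9 = 18 (stopped by the cost limit).
Optimal: 2×K: cost 18 ≤ 19, profit 2·9 = 18.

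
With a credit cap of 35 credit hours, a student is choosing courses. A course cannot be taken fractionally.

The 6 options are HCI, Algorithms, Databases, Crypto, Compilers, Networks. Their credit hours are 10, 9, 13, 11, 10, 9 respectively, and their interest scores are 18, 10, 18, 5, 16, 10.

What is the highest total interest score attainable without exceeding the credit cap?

52

HCI + Databases + Compilers: credit hours 10 + 13 + 10 = 33 ≤ 35, interest score 18 + 18 + 16 = 52.
HCI + Databases + Networks: credit hours 10 + 13 + 9 = 32 ≤ 35, interest score 18 + 18 + 10 = 46.
HCI + Algorithms + Databases: credit hours 10 + 9 + 13 = 32 ≤ 35, interest score 18 + 10 + 18 = 46.
Best is HCI, Databases, and Compilers with total interest score 52.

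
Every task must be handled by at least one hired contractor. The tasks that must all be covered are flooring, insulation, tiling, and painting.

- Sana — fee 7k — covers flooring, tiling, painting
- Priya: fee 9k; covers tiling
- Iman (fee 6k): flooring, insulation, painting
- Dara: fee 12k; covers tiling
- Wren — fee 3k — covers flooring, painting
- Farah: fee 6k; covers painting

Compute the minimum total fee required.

This is a weighted set-cover instance.
The greedy cost-per-new-task heuristic would pick Wren, Iman, and Sana for 16, but a cheaper cover exists.
Choose Sana and Iman: together they cover flooring, insulation, tiling, painting — every task.
Total fee: 7 + 6 = 13.
No cover costs less than 13.

13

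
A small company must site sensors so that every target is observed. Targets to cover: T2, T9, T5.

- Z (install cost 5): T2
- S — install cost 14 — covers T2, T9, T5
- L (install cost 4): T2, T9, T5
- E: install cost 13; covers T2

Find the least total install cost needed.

This is an integer covering problem.
L alone covers T2, T9, T5 — every target.
Total install cost: 4.

4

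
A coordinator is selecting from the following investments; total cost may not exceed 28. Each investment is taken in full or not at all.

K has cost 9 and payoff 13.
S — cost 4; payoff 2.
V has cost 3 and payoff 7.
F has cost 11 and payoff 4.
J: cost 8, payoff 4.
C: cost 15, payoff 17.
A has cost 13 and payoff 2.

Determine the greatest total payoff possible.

Allowing fractional choices, the relaxed optimum would be about 37.5, but investments are indivisible.
K + C: cost 9 + 15 = 24 ≤ 28, payoff 13 + 17 = 30.
K + V + C: cost 9 + 3 + 15 = 27 ≤ 28, payoff 13 + 7 + 17 = 37.
K + S + C: cost 9 + 4 + 15 = 28 ≤ 28, payoff 13 + 2 + 17 = 32.
Best is K, V, and C with total payoff 37.

37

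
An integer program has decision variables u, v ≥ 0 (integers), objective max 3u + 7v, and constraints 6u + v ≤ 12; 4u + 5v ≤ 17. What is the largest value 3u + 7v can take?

21

Relaxing integrality, the LP optimum is 23.80 at (u,v) = (0, 3.4), which is not an integer point.
(u,v)=(0,3): 6·0+1·3=3≤12, 4·0+5·3=15≤17, objective 21.
(u,v)=(1,2): 6·1+1·2=8≤12, 4·1+5·2=14≤17, objective 17.
(u,v)=(0,2): 6·0+1·2=2≤12, 4·0+5·2=10≤17, objective 14.
Maximum is 21 at (u,v)=(0,3).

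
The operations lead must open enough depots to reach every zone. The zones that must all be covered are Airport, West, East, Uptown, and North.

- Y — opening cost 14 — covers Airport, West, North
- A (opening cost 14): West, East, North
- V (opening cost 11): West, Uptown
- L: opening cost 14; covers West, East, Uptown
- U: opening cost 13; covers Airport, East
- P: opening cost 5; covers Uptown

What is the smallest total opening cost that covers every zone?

28

This is an integer covering problem.
The greedy cost-per-new-zone heuristic would pick Y, P, and U for 32, but a cheaper cover exists.
Choose Y and L: together they cover Airport, West, East, Uptown, North — every zone.
Total opening cost: 14 + 14 = 28.
No cover costs less than 28.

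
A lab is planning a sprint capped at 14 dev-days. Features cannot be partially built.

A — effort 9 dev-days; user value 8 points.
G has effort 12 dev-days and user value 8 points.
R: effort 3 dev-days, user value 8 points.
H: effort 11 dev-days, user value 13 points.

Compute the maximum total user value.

This is an integer program with binary decision variables.
A + R: effort 9 + 3 = 12 ≤ 14, user value 8 + 8 = 16.
R + H: effort 3 + 11 = 14 ≤ 14, user value 8 + 13 = 21.
Best is R and H with total user value 21.

21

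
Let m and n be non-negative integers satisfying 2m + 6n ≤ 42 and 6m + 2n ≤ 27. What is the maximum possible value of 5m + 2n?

(m,n)=(3,4): 2·3+6·4=30≤42, 6·3+2·4=26≤27, objective 23.
(m,n)=(2,6): 2·2+6·6=40≤42, 6·2+2·6=24≤27, objective 22.
The best lattice point is (3,4), giving 23.

23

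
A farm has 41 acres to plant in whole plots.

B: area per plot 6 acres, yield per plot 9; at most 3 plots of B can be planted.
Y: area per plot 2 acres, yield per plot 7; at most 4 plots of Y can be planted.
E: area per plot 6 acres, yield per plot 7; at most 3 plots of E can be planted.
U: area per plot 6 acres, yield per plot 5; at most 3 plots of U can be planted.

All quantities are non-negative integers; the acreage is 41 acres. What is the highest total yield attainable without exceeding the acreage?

Y has the best ratio (7/2); taking only Y gives at most 4×7 = 28 (stopped by the supply cap of 4).
Mixing does better — 3×B, 4×Y, and 2×E: area 38 ≤ 41, yield 3·9 + 4·7 + 2·7 = 69.

69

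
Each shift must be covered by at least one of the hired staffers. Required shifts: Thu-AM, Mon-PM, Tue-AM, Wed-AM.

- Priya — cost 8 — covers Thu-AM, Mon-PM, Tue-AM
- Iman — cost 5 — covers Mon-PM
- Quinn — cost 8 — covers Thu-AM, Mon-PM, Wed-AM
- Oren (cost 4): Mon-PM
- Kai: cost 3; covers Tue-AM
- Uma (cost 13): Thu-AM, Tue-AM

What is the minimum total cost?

11

This is a weighted set-cover instance.
The greedy cost-per-new-shift heuristic would pick Priya and Quinn for 16, but a cheaper cover exists.
Choose Quinn and Kai: together they cover Thu-AM, Mon-PM, Tue-AM, Wed-AM — every shift.
Total cost: 8 + 3 = 11.
No cover costs less than 11.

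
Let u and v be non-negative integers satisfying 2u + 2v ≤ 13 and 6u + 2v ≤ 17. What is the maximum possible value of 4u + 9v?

Relaxing integrality, the LP optimum is 58.50 at (u,v) = (0, 6.5), which is not an integer point.
(u,v)=(0,6): 2·0+2·6=12≤13, 6·0+2·6=12≤17, objective 54.
(u,v)=(1,5): 2·1+2·5=12≤13, 6·1+2·5=16≤17, objective 49.
(u,v)=(0,5): 2·0+2·5=10≤13, 6·0+2·5=10≤17, objective 45.
No feasible integer point exceeds 54.

54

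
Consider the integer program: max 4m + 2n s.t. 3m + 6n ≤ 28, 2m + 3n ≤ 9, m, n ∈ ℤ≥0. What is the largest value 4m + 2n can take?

16

(m,n)=(4,0) is feasible, giving 16.
(m,n)=(3,1) is feasible, giving 14.
(m,n)=(3,0) is feasible, giving 12.
Maximum is 16 at (m,n)=(4,0).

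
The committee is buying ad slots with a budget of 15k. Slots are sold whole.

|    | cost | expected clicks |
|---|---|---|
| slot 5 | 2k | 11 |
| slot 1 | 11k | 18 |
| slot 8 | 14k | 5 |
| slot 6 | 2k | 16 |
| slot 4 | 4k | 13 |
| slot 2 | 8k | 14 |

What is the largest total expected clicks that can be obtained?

45

Allowing fractional choices, the relaxed optimum would be about 52.2, but ad slots are indivisible.
slot 6 + slot 4 + slot 2: cost 2 + 4 + 8 = 14 ≤ 15, expected clicks 16 + 13 + 14 = 43.
slot 5 + slot 1 + slot 6: cost 2 + 11 + 2 = 15 ≤ 15, expected clicks 11 + 18 + 16 = 45.
Best is slot 5, slot 1, and slot 6 with total expected clicks 45.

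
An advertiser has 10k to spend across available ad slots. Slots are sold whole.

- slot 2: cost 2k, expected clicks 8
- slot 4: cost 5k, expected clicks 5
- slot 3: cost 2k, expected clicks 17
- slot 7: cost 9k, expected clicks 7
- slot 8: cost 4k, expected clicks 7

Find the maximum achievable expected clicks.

This is a 0-1 knapsack instance.
Allowing fractional choices, the relaxed optimum would be about 34.0, but ad slots are indivisible.
slot 2 + slot 4 + slot 3: cost 2 + 5 + 2 = 9 ≤ 10, expected clicks 8 + 5 + 17 = 30.
slot 2 + slot 3 + slot 8: cost 2 + 2 + 4 = 8 ≤ 10, expected clicks 8 + 17 + 7 = 32.
slot 2 + slot 3: cost 2 + 2 = 4 ≤ 10, expected clicks 8 + 17 = 25.
Best is slot 2, slot 3, and slot 8 with total expected clicks 32.

32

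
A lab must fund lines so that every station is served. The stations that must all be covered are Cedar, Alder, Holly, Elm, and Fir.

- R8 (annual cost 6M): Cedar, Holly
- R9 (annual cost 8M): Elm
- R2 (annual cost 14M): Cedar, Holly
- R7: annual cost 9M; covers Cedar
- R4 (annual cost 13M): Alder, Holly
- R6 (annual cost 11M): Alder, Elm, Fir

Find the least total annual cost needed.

Choose R8 and R6: together they cover Cedar, Alder, Holly, Elm, Fir — every station.
Total annual cost: 6 + 11 = 17.
No cover costs less than 17.

17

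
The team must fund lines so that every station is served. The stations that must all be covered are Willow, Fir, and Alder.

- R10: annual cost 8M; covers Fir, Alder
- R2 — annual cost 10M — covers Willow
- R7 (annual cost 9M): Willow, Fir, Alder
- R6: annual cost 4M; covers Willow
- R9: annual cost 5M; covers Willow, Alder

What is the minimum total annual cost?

The greedy cost-per-new-station heuristic would pick R9 and R10 for 13, but a cheaper cover exists.
R7 alone covers Willow, Fir, Alder — every station.
Total annual cost: 9.
No cover costs less than 9.

9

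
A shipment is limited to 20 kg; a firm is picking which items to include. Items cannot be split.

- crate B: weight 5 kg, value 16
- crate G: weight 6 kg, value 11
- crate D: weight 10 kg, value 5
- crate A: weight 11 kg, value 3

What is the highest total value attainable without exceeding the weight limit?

crate B + crate D: weight 5 + 10 = 15 ≤ 20, value 16 + 5 = 21.
crate B + crate A: weight 5 + 11 = 16 ≤ 20, value 16 + 3 = 19.
crate B + crate G: weight 5 + 6 = 11 ≤ 20, value 16 + 11 = 27.
Best is crate B and crate G with total value 27.

27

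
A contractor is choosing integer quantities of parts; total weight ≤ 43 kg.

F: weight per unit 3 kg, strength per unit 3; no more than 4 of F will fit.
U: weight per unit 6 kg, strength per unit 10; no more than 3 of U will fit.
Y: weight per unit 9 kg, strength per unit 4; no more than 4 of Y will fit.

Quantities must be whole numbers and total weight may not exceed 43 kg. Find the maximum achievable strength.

U has the best ratio (10/6); taking only U gives at most 3×10 = 30 (stopped by the supply cap of 3).
Mixing does better — 4×F, 3×U, and 1×Y: weight 39 ≤ 43, strength 4·3 + 3·10 + 1·4 = 46.

46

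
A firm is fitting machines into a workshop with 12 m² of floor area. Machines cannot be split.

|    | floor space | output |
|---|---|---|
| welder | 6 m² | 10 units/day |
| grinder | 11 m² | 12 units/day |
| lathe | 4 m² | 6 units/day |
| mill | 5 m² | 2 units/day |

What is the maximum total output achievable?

16

welder + mill: floor space 6 + 5 = 11 ≤ 12, output 10 + 2 = 12.
welder + lathe: floor space 6 + 4 = 10 ≤ 12, output 10 + 6 = 16.
grinder: floor space 11 ≤ 12, output 12.
Best is welder and lathe with total output 16.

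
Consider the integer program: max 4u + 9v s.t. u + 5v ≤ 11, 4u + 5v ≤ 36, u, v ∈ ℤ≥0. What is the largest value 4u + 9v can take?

(u,v)=(9,0): 1·9+5·0=9≤11, 4·9+5·0=36≤36, objective 36.
(u,v)=(8,0): 1·8+5·0=8≤11, 4·8+5·0=32≤36, objective 32.
(u,v)=(7,0): 1·7+5·0=7≤11, 4·7+5·0=28≤36, objective 28.
No feasible integer point exceeds 36.

36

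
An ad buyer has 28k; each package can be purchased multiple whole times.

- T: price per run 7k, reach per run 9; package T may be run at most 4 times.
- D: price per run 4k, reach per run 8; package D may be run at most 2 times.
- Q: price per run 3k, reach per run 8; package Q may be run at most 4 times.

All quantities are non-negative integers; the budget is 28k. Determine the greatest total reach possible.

57

Q has the best ratio (8/3); taking only Q gives at most 4×8 = 32 (stopped by the supply cap of 4).
Mixing does better — 1×T, 2×D, and 4×Q: price 27 ≤ 28, reach 1·9 + 2·8 + 4·8 = 57.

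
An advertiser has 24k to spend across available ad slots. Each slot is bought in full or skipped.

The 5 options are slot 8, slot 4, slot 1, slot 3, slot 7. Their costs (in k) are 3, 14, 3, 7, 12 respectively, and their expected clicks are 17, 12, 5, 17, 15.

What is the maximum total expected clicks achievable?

49

This is a 0-1 knapsack instance.
Take slot 8, slot 3, and slot 7: cost 3 + 7 + 12 = 22 ≤ 24, expected clicks 17 + 17 + 15 = 49.
No other feasible combination does better.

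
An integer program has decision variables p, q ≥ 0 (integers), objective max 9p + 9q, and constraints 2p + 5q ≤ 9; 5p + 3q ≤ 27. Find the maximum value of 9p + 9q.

Relaxing integrality, the LP optimum is 40.50 at (p,q) = (4.5, 0), which is not an integer point.
(p,q)=(4,0): 2·4+5·0=8≤9, 5·4+3·0=20≤27, objective 36.
(p,q)=(3,0): 2·3+5·0=6≤9, 5·3+3·0=15≤27, objective 27.
Maximum is 36 at (p,q)=(4,0).

36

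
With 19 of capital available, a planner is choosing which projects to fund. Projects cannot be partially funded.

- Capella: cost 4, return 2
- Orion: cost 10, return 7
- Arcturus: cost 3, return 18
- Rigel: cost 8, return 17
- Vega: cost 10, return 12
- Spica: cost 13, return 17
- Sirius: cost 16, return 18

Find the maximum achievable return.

Take Capella, Arcturus, and Rigel: cost 4 + 3 + 8 = 15 ≤ 19, return 2 + 18 + 17 = 37.
No other feasible combination does better.

37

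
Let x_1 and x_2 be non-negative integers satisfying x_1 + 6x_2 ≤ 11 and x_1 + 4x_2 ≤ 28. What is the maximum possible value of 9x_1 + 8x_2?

(x_1,x_2)=(11,0): 1·11+6·0=11≤11, 1·11+4·0=11≤28, objective 99.
(x_1,x_2)=(10,0): 1·10+6·0=10≤11, 1·10+4·0=10≤28, objective 90.
No feasible integer point exceeds 99.

99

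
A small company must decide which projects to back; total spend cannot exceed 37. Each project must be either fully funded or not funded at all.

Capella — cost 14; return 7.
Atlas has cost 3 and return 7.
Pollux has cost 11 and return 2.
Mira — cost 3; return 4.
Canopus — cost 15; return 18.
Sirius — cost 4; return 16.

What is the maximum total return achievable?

Atlas + Pollux + Mira + Canopus + Sirius: cost 3 + 11 + 3 + 15 + 4 = 36 ≤ 37, return 7 + 2 + 4 + 18 + 16 = 47.
Capella + Atlas + Canopus + Sirius: cost 14 + 3 + 15 + 4 = 36 ≤ 37, return 7 + 7 + 18 + 16 = 48.
Atlas + Mira + Canopus + Sirius: cost 3 + 3 + 15 + 4 = 25 ≤ 37, return 7 + 4 + 18 + 16 = 45.
Best is Capella, Atlas, Canopus, and Sirius with total return 48.

48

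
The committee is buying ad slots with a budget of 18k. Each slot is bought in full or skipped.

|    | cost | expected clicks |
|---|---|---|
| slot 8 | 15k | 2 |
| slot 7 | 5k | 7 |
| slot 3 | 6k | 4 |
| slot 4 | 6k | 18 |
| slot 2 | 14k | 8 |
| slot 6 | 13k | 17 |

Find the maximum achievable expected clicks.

29

This is a 0-1 knapsack instance.
slot 7 + slot 6: cost 5 + 13 = 18 ≤ 18, expected clicks 7 + 17 = 24.
slot 7 + slot 4: cost 5 + 6 = 11 ≤ 18, expected clicks 7 + 18 = 25.
slot 7 + slot 3 + slot 4: cost 5 + 6 + 6 = 17 ≤ 18, expected clicks 7 + 4 + 18 = 29.
Best is slot 7, slot 3, and slot 4 with total expected clicks 29.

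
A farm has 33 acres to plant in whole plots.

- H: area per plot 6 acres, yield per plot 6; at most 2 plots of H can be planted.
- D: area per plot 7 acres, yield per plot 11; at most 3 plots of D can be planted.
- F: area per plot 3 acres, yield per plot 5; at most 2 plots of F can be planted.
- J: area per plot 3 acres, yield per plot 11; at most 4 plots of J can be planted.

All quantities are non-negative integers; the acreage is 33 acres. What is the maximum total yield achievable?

77

This is a bounded integer knapsack.
2×D, 2×F, and 4×J: area 32 ≤ 33, yield 2·11 + 2·5 + 4·11 = 76.
3×D and 4×J: area 33 ≤ 33, yield 3·11 + 4·11 = 77.
Best is 77.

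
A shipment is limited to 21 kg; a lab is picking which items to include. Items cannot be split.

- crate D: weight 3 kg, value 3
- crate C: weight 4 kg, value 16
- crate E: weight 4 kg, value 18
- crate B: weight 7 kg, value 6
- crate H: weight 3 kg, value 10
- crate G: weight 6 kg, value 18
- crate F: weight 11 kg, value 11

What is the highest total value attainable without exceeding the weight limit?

Take crate D, crate C, crate E, crate H, and crate G: weight 3 + 4 + 4 + 3 + 6 = 20 ≤ 21, value 3 + 16 + 18 + 10 + 18 = 65.
No other feasible combination does better.

65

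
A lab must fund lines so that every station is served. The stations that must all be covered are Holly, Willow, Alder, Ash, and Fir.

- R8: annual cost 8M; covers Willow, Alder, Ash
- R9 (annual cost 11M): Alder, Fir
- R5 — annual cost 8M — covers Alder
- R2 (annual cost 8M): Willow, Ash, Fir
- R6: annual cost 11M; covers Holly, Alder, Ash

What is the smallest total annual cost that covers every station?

19

Choose R2 and R6: together they cover Holly, Willow, Alder, Ash, Fir — every station.
Total annual cost: 8 + 11 = 19.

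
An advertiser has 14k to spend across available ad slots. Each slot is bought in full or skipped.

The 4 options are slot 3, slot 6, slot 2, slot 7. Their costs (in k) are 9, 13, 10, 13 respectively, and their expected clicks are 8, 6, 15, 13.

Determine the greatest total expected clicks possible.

slot 7: cost 13 ≤ 14, expected clicks 13.
slot 2: cost 10 ≤ 14, expected clicks 15.
Best is slot 2 with total expected clicks 15.

15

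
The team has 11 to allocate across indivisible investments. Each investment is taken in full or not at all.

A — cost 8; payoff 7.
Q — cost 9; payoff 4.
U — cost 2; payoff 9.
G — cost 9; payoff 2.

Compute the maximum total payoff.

16

Allowing fractional choices, the relaxed optimum would be about 16.4, but investments are indivisible.
Q + U: cost 9 + 2 = 11 ≤ 11, payoff 4 + 9 = 13.
U + G: cost 2 + 9 = 11 ≤ 11, payoff 9 + 2 = 11.
A + U: cost 8 + 2 = 10 ≤ 11, payoff 7 + 9 = 16.
Best is A and U with total payoff 16.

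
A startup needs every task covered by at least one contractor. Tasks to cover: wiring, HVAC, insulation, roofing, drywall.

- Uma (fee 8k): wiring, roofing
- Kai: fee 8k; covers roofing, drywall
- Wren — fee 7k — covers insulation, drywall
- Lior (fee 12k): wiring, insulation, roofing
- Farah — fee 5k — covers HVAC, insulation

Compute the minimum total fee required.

This is an integer covering problem.
Choose Uma, Wren, and Farah: together they cover wiring, HVAC, insulation, roofing, drywall — every task.
Total fee: 8 + 7 + 5 = 20.

20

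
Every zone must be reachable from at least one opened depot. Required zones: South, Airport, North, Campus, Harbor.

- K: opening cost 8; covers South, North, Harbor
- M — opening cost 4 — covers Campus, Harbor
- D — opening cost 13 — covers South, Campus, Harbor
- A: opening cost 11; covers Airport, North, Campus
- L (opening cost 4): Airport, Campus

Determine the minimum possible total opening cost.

The greedy cost-per-new-zone heuristic would pick M, K, and L for 16, but a cheaper cover exists.
Choose K and L: together they cover South, Airport, North, Campus, Harbor — every zone.
Total opening cost: 8 + 4 = 12.
No cover costs less than 12.

12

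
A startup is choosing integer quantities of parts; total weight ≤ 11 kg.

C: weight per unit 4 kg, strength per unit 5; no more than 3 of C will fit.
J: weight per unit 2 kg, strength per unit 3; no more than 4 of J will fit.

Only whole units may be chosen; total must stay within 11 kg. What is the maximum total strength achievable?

1×C and 3×J: weight 10 ≤ 11, strength 1·5 + 3·3 = 14.
2×C and 1×J: weight 10 ≤ 11, strength 2·5 + 1·3 = 13.
Best is 14.

14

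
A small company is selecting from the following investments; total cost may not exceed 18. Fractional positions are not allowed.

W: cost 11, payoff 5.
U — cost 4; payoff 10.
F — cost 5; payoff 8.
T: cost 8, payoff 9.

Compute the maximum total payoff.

Allowing fractional choices, the relaxed optimum would be about 27.5, but investments are indivisible.
U + F + T: cost 4 + 5 + 8 = 17 ≤ 18, payoff 10 + 8 + 9 = 27.
U + T: cost 4 + 8 = 12 ≤ 18, payoff 10 + 9 = 19.
U + F: cost 4 + 5 = 9 ≤ 18, payoff 10 + 8 = 18.
Best is U, F, and T with total payoff 27.

27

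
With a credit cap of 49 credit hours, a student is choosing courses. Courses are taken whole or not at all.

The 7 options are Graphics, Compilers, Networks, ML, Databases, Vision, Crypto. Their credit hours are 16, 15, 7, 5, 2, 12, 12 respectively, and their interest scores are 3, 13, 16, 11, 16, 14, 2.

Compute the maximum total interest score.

Graphics + Networks + ML + Databases + Vision: credit hours 16 + 7 + 5 + 2 + 12 = 42 ≤ 49, interest score 3 + 16 + 11 + 16 + 14 = 60.
Compilers + Networks + ML + Databases + Vision: credit hours 15 + 7 + 5 + 2 + 12 = 41 ≤ 49, interest score 13 + 16 + 11 + 16 + 14 = 70.
Compilers + Networks + Databases + Vision + Crypto: credit hours 15 + 7 + 2 + 12 + 12 = 48 ≤ 49, interest score 13 + 16 + 16 + 14 + 2 = 61.
Best is Compilers, Networks, ML, Databases, and Vision with total interest score 70.

70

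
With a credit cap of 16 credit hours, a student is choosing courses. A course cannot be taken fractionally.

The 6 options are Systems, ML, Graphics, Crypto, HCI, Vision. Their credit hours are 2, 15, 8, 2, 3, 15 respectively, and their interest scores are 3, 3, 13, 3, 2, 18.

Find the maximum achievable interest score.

Allowing fractional choices, the relaxed optimum would be about 23.8, but courses are indivisible.
Systems + Graphics + Crypto + HCI: credit hours 2 + 8 + 2 + 3 = 15 ≤ 16, interest score 3 + 13 + 3 + 2 = 21.
Systems + Graphics + HCI: credit hours 2 + 8 + 3 = 13 ≤ 16, interest score 3 + 13 + 2 = 18.
Systems + Graphics + Crypto: credit hours 2 + 8 + 2 = 12 ≤ 16, interest score 3 + 13 + 3 = 19.
Best is Systems, Graphics, Crypto, and HCI with total interest score 21.

21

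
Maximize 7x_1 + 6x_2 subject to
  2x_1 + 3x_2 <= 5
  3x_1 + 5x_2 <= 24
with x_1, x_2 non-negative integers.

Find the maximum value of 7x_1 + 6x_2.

(x_1,x_2)=(2,0): 2·2+3·0=4≤5, 3·2+5·0=6≤24, objective 14.
(x_1,x_2)=(1,1): 2·1+3·1=5≤5, 3·1+5·1=8≤24, objective 13.
(x_1,x_2)=(1,0): 2·1+3·0=2≤5, 3·1+5·0=3≤24, objective 7.
No feasible integer point exceeds 14.

14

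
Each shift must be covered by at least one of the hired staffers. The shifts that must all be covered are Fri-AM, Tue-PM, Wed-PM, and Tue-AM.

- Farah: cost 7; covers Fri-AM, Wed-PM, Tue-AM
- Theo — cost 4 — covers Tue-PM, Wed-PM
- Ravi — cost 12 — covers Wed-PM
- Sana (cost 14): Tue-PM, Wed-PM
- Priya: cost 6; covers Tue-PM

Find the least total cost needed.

Choose Farah and Theo: together they cover Fri-AM, Tue-PM, Wed-PM, Tue-AM — every shift.
Total cost: 7 + 4 = 11.

11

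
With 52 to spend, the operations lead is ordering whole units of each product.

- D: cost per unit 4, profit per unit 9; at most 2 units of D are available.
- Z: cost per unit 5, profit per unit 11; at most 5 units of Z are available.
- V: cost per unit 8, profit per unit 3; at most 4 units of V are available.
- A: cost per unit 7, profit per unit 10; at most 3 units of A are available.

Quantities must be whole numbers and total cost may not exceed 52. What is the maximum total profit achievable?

This is a bounded integer knapsack.
Take 1×D, 5×Z, and 3×A: cost 50 ≤ 52, profit 1·9 + 5·11 + 3·10 = 94.
No other integer combination yields more.

94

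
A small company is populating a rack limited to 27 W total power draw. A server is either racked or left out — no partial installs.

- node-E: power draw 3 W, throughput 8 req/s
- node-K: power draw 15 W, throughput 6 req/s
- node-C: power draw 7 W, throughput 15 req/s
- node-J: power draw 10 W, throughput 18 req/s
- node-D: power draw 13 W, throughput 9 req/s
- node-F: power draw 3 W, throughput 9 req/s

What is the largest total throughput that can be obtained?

Allowing fractional choices, the relaxed optimum would be about 52.8, but servers are indivisible.
node-C + node-J + node-F: power draw 7 + 10 + 3 = 20 ≤ 27, throughput 15 + 18 + 9 = 42.
node-E + node-C + node-J + node-F: power draw 3 + 7 + 10 + 3 = 23 ≤ 27, throughput 8 + 15 + 18 + 9 = 50.
Best is node-E, node-C, node-J, and node-F with total throughput 50.

50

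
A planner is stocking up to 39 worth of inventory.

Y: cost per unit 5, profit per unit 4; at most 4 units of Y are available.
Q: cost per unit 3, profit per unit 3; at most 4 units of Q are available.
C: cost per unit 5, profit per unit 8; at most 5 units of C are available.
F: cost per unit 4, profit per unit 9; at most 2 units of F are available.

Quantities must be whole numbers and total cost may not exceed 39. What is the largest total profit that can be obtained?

64

This is a bounded integer knapsack.
Take 2×Q, 5×C, and 2×F: cost 39 ≤ 39, profit 2·3 + 5·8 + 2·9 = 64.
F has the best ratio (9/4) and is taken to its limit of 2; remaining capacity is filled optimally with the others.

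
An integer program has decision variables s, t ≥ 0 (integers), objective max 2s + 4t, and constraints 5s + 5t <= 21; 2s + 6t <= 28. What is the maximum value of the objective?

Relaxing integrality, the LP optimum is 16.80 at (s,t) = (0, 4.2), which is not an integer point.
(s,t)=(0,4): 5·0+5·4=20≤21, 2·0+6·4=24≤28, objective 16.
(s,t)=(1,3): 5·1+5·3=20≤21, 2·1+6·3=20≤28, objective 14.
(s,t)=(0,3): 5·0+5·3=15≤21, 2·0+6·3=18≤28, objective 12.
The best lattice point is (0,4), giving 16.

16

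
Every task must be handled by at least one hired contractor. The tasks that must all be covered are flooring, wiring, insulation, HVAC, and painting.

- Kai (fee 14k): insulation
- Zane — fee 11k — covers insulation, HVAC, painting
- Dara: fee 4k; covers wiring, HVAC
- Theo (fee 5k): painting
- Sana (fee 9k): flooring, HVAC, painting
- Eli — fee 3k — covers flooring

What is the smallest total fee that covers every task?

Choose Zane, Dara, and Eli: together they cover flooring, wiring, insulation, HVAC, painting — every task.
Total fee: 11 + 4 + 3 = 18.

18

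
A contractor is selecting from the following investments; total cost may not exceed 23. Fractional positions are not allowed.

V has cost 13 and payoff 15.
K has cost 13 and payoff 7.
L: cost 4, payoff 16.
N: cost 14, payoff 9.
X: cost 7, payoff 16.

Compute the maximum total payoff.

Allowing fractional choices, the relaxed optimum would be about 45.8, but investments are indivisible.
L + X: cost 4 + 7 = 11 ≤ 23, payoff 16 + 16 = 32.
V + X: cost 13 + 7 = 20 ≤ 23, payoff 15 + 16 = 31.
V + L: cost 13 + 4 = 17 ≤ 23, payoff 15 + 16 = 31.
Best is L and X with total payoff 32.

32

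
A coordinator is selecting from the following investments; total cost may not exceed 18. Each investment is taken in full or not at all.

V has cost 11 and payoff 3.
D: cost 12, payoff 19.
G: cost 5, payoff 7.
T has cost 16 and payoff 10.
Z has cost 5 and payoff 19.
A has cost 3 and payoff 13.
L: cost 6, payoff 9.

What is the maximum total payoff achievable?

Z + A + L: cost 5 + 3 + 6 = 14 ≤ 18, payoff 19 + 13 + 9 = 41.
G + Z + A: cost 5 + 5 + 3 = 13 ≤ 18, payoff 7 + 19 + 13 = 39.
D + Z: cost 12 + 5 = 17 ≤ 18, payoff 19 + 19 = 38.
Best is Z, A, and L with total payoff 41.

41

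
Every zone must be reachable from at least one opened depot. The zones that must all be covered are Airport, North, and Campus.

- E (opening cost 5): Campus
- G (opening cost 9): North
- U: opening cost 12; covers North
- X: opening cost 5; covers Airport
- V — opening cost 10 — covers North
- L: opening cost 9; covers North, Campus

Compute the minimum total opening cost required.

This is an integer covering problem.
Choose X and L: together they cover Airport, North, Campus — every zone.
Total opening cost: 5 + 9 = 14.
No cover costs less than 14.

14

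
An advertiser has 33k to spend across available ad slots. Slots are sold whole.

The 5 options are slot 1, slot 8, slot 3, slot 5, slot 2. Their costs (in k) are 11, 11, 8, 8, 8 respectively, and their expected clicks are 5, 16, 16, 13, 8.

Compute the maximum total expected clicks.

45

Treat it as a binary knapsack problem.
slot 8 + slot 3 + slot 5: cost 11 + 8 + 8 = 27 ≤ 33, expected clicks 16 + 16 + 13 = 45.
slot 8 + slot 3 + slot 2: cost 11 + 8 + 8 = 27 ≤ 33, expected clicks 16 + 16 + 8 = 40.
slot 3 + slot 5 + slot 2: cost 8 + 8 + 8 = 24 ≤ 33, expected clicks 16 + 13 + 8 = 37.
Best is slot 8, slot 3, and slot 5 with total expected clicks 45.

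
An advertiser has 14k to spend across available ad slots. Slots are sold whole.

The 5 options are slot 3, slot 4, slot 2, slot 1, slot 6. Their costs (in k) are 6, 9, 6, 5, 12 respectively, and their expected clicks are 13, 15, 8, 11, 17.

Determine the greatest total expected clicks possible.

26

This is a 0-1 knapsack instance.
Allowing fractional choices, the relaxed optimum would be about 29.0, but ad slots are indivisible.
slot 3 + slot 2: cost 6 + 6 = 12 ≤ 14, expected clicks 13 + 8 = 21.
slot 3 + slot 1: cost 6 + 5 = 11 ≤ 14, expected clicks 13 + 11 = 24.
slot 4 + slot 1: cost 9 + 5 = 14 ≤ 14, expected clicks 15 + 11 = 26.
Best is slot 4 and slot 1 with total expected clicks 26.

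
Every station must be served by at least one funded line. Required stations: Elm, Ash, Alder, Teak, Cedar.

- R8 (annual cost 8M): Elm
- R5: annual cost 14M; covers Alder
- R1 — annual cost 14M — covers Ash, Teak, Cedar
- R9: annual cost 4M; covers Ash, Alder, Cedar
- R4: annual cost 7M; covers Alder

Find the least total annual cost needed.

26

This is a weighted set-cover instance.
Choose R8, R1, and R9: together they cover Elm, Ash, Alder, Teak, Cedar — every station.
Total annual cost: 8 + 14 + 4 = 26.
No cover costs less than 26.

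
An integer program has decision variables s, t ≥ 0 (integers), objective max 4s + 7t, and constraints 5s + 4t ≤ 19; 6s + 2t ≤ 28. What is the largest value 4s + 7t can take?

Relaxing integrality, the LP optimum is 33.25 at (s,t) = (0, 4.75), which is not an integer point.
(s,t)=(0,4): 5·0+4·4=16≤19, 6·0+2·4=8≤28, objective 28.
(s,t)=(1,3): 5·1+4·3=17≤19, 6·1+2·3=12≤28, objective 25.
(s,t)=(0,3): 5·0+4·3=12≤19, 6·0+2·3=6≤28, objective 21.
The best lattice point is (0,4), giving 28.

28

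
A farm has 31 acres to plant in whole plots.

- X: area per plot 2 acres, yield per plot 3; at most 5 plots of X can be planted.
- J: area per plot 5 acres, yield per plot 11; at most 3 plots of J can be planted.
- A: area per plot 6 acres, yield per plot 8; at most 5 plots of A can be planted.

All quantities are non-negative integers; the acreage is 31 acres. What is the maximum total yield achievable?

56

J has the best ratio (11/5); taking only J gives at most 3×11 = 33 (stopped by the supply cap of 3).
Mixing does better — 5×X, 3×J, and 1×A: area 31 ≤ 31, yield 5·3 + 3·11 + 1·8 = 56.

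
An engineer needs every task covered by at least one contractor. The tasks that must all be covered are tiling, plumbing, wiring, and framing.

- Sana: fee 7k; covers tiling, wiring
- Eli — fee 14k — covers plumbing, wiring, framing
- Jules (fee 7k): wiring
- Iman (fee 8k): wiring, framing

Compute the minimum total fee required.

21

This is an integer covering problem.
Choose Sana and Eli: together they cover tiling, plumbing, wiring, framing — every task.
Total fee: 7 + 14 = 21.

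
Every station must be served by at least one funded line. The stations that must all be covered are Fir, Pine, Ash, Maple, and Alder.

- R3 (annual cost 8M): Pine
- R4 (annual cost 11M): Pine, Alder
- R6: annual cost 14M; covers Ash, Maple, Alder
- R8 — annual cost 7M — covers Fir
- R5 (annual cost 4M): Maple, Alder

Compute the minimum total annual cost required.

This is a weighted set-cover instance.
The greedy cost-per-new-station heuristic would pick R5, R8, R3, and R6 for 33, but a cheaper cover exists.
Choose R3, R6, and R8: together they cover Fir, Pine, Ash, Maple, Alder — every station.
Total annual cost: 8 + 14 + 7 = 29.
No cover costs less than 29.

29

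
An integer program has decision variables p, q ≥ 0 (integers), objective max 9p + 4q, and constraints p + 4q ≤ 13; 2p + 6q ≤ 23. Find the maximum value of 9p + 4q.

99

(p,q)=(11,0) is feasible, giving 99.
(p,q)=(10,0) is feasible, giving 90.
The best lattice point is (11,0), giving 99.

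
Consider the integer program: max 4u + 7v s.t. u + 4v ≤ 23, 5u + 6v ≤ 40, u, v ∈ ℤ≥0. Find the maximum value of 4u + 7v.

The continuous relaxation peaks at (1.57, 5.36) with value 43.79; rounding to a feasible lattice point costs some objective.
(u,v)=(2,5): 1·2+4·5=22≤23, 5·2+6·5=40≤40, objective 43.
(u,v)=(3,4): 1·3+4·4=19≤23, 5·3+6·4=39≤40, objective 40.
(u,v)=(1,5): 1·1+4·5=21≤23, 5·1+6·5=35≤40, objective 39.
No feasible integer point exceeds 43.

43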